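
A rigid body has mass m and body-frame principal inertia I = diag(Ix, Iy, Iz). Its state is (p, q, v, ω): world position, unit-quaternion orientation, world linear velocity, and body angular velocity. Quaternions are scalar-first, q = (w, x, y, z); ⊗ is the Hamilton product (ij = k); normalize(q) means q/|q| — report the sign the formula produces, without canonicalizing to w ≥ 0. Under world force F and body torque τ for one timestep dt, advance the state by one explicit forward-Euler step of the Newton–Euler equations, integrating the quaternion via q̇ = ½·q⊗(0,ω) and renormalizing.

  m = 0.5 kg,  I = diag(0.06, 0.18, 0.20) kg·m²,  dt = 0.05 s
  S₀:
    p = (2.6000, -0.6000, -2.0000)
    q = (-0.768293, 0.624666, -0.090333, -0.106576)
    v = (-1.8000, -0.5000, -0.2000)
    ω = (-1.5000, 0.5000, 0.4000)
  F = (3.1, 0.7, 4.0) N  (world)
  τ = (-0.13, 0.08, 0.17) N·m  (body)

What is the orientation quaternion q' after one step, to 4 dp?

q' = (-0.7421, 0.6534, -0.1021, -0.1097)

Hamilton product q⊗(0,ω) = (1.0247959, 1.1695943, -0.4741489, -0.1304837)
q' = normalize(q + ½dt·q⊗(0,ω)) = (-0.7421, 0.6534, -0.1021, -0.1097)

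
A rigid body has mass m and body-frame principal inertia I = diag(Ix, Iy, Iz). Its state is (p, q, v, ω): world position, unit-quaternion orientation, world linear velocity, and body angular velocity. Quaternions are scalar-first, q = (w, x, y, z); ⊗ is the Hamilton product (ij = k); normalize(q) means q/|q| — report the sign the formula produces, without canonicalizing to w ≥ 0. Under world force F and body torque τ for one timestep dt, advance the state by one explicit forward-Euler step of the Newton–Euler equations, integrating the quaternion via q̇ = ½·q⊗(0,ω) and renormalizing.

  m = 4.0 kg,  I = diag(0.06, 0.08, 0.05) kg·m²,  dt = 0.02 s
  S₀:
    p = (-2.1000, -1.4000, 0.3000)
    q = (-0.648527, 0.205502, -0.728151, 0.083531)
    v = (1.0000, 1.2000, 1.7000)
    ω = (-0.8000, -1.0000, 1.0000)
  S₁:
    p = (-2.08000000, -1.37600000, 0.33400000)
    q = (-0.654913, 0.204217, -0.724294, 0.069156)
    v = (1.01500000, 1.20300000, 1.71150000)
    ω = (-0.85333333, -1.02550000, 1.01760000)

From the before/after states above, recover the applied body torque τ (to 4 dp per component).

τ = (-0.1300, -0.1100, 0.0600)

ω₁ − ω₀ = (-0.05333333, -0.02550000, 0.01760000)
gyro term ω₀×Iω₀ = (0.0300, -0.0080, 0.0160)
applied torque τ = (-0.1300, -0.1100, 0.0600)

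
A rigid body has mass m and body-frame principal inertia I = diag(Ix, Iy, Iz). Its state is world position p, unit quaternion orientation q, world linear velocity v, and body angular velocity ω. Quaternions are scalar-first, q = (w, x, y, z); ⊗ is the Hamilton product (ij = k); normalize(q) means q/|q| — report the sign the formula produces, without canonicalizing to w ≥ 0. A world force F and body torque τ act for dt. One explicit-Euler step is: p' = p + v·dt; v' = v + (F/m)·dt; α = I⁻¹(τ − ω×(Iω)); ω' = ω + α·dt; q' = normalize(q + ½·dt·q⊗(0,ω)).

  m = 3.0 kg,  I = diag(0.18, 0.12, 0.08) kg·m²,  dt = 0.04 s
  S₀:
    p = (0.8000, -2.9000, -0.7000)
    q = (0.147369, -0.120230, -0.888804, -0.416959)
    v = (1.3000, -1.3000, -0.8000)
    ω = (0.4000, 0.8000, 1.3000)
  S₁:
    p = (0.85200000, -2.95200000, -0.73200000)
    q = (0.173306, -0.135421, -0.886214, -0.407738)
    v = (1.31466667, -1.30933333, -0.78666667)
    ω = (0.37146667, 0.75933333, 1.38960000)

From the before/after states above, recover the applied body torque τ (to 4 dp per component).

τ = (-0.1700, -0.0700, 0.1600)

ω₁ − ω₀ = (-0.02853333, -0.04066667, 0.08960000)
ω₀×(Iω₀) = (-0.0416, 0.0520, -0.0192)
τ = I·(Δω/dt) + ω₀×(Iω₀) = (-0.1700, -0.0700, 0.1600)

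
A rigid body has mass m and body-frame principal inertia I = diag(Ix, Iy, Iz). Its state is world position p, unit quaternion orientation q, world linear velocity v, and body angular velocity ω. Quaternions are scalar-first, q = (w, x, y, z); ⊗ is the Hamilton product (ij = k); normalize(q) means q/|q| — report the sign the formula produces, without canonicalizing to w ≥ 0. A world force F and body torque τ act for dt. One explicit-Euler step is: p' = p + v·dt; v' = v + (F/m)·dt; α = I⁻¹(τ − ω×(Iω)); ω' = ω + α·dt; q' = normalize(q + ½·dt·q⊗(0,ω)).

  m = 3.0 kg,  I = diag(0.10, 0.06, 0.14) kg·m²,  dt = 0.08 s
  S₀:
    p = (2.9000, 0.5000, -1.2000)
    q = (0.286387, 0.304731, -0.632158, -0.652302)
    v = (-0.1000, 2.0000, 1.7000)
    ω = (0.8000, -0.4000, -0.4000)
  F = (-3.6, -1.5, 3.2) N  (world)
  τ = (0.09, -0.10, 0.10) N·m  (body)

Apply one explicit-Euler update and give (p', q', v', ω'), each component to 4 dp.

angular accel α = (0.7720, -1.8800, 0.6229)
ω + α·dt = (0.8618, -0.5504, -0.3502)
2q̇ = q⊗(0,ω) = (-0.7575688, 0.2210520, -0.5145040, 0.2692792)
q' = normalize(q + ½dt·q⊗(0,ω)) = (0.2559, 0.3133, -0.6522, -0.6410)
a = (-1.2000, -0.5000, 1.0667)
new position p' = (2.8920, 0.6600, -1.0640)
v' = v + a·dt = (-0.1960, 1.9600, 1.7853)

p' = (2.8920, 0.6600, -1.0640)
q' = (0.2559, 0.3133, -0.6522, -0.6410)
v' = (-0.1960, 1.9600, 1.7853)
ω' = (0.8618, -0.5504, -0.3502)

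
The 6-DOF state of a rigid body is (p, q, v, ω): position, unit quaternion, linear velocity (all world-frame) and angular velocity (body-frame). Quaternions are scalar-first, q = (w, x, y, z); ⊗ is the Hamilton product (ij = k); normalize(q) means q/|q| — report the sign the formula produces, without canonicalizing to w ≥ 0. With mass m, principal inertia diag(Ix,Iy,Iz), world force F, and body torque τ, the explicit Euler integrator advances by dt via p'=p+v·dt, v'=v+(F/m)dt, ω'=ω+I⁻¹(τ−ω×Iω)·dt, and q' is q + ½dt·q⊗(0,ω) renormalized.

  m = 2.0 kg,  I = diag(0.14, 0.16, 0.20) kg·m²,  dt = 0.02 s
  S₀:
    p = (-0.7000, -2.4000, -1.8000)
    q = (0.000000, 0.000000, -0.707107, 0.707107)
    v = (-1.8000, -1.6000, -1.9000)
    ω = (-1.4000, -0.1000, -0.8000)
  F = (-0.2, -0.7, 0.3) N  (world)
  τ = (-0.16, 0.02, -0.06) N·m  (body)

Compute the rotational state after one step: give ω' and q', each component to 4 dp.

precession coupling ω×(Iω) = (0.0032, -0.0672, 0.0028)
angular accel α = (-1.1657, 0.5450, -0.3140)
ω' = ω + α·dt = (-1.4233, -0.0891, -0.8063)
2q̇ = q⊗(0,ω) = (0.4949749, 0.6363963, -0.9899498, -0.9899498)
updated quaternion q' = (0.0049, 0.0064, -0.7169, 0.6971)

ω' = (-1.4233, -0.0891, -0.8063)
q' = (0.0049, 0.0064, -0.7169, 0.6971)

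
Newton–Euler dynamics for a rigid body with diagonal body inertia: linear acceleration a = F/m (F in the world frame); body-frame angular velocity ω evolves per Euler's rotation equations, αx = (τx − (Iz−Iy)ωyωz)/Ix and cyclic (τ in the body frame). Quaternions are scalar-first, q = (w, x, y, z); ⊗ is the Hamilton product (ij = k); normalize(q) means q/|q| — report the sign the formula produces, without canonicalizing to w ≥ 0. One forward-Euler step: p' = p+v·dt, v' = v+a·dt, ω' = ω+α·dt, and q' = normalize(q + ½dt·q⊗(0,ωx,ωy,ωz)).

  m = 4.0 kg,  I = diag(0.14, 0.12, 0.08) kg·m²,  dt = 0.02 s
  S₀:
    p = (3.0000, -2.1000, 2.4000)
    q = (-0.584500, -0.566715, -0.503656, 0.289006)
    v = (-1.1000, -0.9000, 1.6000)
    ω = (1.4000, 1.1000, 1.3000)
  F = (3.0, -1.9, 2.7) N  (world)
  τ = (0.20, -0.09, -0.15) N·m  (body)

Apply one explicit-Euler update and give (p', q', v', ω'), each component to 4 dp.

a = F/m = (0.7500, -0.4750, 0.6750)
p + v·dt = (2.9780, -2.1180, 2.4320)
v + (F/m)dt = (-1.0850, -0.9095, 1.6135)
(τ − ω×Iω)/I = (1.8371, -1.6600, -1.4900)
new body rate ω' = (1.4367, 1.0668, 1.2702)
2q̇ = q⊗(0,ω) = (0.9717148, -1.7909594, 0.4983879, -0.6781181)
q + ½dt·q⊗(0,ω), renormalized = (-0.5746, -0.5845, -0.4986, 0.2822)

p' = (2.9780, -2.1180, 2.4320)
q' = (-0.5746, -0.5845, -0.4986, 0.2822)
v' = (-1.0850, -0.9095, 1.6135)
ω' = (1.4367, 1.0668, 1.2702)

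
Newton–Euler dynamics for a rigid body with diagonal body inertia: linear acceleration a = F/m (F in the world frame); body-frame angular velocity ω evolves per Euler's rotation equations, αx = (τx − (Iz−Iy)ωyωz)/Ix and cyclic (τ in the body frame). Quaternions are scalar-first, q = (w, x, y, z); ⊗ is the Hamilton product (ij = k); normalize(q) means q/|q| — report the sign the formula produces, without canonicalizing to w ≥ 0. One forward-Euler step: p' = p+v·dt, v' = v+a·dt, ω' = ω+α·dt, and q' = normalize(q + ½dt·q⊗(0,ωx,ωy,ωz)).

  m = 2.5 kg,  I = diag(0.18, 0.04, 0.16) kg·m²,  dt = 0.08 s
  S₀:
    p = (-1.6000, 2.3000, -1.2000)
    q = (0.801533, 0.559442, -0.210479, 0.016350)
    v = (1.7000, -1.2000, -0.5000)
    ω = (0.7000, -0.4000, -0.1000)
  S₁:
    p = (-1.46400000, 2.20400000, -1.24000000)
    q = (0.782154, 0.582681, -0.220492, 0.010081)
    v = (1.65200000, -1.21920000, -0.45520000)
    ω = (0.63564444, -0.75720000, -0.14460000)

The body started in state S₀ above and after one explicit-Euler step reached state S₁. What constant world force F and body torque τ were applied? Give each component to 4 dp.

F = (-1.5000, -0.6000, 1.4000)
τ = (-0.1400, -0.1800, -0.0500)

v₁ − v₀ = (-0.04800000, -0.01920000, 0.04480000)
F = m·Δv/dt = (-1.5000, -0.6000, 1.4000)
Δω = ω₁−ω₀ = (-0.06435556, -0.35720000, -0.04460000)
I·α + gyro = (-0.1400, -0.1800, -0.0500)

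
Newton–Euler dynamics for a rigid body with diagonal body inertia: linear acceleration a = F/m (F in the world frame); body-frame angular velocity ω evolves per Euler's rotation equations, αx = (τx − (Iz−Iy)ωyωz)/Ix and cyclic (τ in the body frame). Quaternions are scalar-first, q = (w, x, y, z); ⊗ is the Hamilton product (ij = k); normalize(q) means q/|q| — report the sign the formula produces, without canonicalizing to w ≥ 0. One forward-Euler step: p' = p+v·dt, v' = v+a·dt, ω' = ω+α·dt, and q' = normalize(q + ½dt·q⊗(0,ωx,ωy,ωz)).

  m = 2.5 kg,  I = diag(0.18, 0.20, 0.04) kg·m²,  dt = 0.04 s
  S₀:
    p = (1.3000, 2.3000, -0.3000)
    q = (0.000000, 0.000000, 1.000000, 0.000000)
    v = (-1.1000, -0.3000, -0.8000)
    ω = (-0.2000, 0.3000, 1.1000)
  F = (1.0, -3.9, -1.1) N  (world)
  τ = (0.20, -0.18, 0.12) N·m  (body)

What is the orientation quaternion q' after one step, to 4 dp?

q' = (-0.0060, 0.0220, 0.9997, 0.0040)

Hamilton product q⊗(0,ω) = (-0.3000000, 1.1000000, 0.0000000, 0.2000000)
q' = normalize(q + ½dt·q⊗(0,ω)) = (-0.0060, 0.0220, 0.9997, 0.0040)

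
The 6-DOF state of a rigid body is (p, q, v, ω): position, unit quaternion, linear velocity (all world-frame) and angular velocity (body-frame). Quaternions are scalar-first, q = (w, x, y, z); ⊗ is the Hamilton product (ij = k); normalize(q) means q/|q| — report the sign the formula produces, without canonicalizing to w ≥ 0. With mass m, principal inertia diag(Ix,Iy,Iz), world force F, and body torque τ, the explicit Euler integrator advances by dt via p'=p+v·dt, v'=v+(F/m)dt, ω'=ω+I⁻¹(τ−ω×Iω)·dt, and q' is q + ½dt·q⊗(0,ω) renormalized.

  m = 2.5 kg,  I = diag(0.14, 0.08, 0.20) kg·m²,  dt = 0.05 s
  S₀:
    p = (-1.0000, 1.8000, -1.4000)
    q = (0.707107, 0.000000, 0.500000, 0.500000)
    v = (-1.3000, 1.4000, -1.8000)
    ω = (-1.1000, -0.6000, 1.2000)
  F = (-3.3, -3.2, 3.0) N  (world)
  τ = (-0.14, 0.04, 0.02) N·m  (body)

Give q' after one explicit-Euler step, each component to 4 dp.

q' = (0.6989, 0.0031, 0.4752, 0.5345)

q⊗(0,ω) = (-0.3000000, 0.1221823, -0.9742642, 1.3985284)
q + ½dt·q⊗(0,ω), renormalized = (0.6989, 0.0031, 0.4752, 0.5345)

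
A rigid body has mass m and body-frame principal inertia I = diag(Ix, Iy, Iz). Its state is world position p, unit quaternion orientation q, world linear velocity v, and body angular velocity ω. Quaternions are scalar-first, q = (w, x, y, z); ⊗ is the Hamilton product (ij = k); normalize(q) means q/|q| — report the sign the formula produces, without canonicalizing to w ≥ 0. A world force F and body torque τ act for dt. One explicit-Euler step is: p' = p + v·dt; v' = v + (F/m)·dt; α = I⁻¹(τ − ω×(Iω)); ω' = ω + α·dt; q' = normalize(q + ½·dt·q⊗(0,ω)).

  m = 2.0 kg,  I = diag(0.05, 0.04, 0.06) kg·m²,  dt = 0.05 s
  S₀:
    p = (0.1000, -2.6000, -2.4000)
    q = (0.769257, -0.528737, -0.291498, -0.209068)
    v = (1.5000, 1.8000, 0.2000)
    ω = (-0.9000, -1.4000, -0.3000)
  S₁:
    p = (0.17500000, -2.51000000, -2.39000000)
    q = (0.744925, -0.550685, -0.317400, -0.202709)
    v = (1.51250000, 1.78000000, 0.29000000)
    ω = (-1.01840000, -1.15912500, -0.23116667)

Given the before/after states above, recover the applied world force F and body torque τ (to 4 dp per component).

v₁ − v₀ = (0.01250000, -0.02000000, 0.09000000)
m·(v₁−v₀)/dt = (0.5000, -0.8000, 3.6000)
rate change Δω = (-0.11840000, 0.24087500, 0.06883333)
applied torque τ = (-0.1100, 0.1900, 0.0700)

F = (0.5000, -0.8000, 3.6000)
τ = (-0.1100, 0.1900, 0.0700)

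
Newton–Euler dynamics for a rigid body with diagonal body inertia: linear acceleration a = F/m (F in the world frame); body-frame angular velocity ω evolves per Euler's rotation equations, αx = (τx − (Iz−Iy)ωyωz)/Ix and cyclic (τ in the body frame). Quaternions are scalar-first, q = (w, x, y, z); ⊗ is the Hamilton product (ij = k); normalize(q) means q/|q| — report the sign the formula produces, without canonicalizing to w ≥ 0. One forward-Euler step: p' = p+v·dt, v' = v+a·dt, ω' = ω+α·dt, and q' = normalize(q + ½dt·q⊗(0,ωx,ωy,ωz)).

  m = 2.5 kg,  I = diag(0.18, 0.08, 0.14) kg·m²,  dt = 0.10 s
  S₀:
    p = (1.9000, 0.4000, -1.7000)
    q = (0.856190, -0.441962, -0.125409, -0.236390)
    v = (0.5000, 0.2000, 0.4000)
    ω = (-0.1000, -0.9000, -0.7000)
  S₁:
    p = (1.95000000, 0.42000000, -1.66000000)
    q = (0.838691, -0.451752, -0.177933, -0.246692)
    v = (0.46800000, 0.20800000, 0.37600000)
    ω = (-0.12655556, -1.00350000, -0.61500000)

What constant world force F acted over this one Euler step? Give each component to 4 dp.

F = (-0.8000, 0.2000, -0.6000)

velocity change Δv = (-0.03200000, 0.00800000, -0.02400000)
applied force F = (-0.8000, 0.2000, -0.6000)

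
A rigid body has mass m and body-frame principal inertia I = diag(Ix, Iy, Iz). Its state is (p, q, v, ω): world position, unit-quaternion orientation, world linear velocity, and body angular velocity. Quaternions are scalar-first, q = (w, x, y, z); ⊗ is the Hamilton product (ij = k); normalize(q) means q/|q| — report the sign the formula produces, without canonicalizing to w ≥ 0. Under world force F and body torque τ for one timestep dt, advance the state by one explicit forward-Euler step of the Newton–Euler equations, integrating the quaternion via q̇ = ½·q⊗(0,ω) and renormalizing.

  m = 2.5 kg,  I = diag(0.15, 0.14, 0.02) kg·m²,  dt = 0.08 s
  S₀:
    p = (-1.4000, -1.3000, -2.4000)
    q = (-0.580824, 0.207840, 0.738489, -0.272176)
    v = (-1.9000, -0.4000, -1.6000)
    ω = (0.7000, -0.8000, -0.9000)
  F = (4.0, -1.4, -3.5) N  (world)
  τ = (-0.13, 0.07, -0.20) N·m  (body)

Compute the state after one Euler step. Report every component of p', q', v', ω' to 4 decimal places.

precession coupling ω×(Iω) = (-0.0864, -0.0819, 0.0056)
(τ − ω×Iω)/I = (-0.2907, 1.0850, -10.2800)
ω' = ω + α·dt = (0.6767, -0.7132, -1.7224)
Hamilton product q⊗(0,ω) = (0.2003448, -1.2889577, 0.4611920, -0.1604727)
updated quaternion q' = (-0.5719, 0.1560, 0.7558, -0.2782)
p' = p + v·dt = (-1.5520, -1.3320, -2.5280)
v + (F/m)dt = (-1.7720, -0.4448, -1.7120)

p' = (-1.5520, -1.3320, -2.5280)
q' = (-0.5719, 0.1560, 0.7558, -0.2782)
v' = (-1.7720, -0.4448, -1.7120)
ω' = (0.6767, -0.7132, -1.7224)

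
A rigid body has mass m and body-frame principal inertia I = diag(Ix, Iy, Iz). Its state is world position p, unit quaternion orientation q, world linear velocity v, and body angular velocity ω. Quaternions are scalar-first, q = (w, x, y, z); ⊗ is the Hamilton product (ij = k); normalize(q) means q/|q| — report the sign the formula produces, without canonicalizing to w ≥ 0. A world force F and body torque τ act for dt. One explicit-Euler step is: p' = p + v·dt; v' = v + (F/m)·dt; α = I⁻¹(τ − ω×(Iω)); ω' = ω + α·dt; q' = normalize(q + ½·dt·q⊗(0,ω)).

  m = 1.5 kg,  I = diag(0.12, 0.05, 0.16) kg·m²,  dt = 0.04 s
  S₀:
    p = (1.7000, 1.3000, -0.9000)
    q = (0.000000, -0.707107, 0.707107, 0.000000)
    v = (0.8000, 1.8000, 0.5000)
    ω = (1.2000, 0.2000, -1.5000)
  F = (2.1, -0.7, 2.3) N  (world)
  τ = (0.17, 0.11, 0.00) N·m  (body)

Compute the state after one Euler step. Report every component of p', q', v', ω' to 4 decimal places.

precession coupling ω×(Iω) = (-0.0330, 0.0720, -0.0168)
(τ − ω×Iω)/I = (1.6917, 0.7600, 0.1050)
new body rate ω' = (1.2677, 0.2304, -1.4958)
2q̇ = q⊗(0,ω) = (0.7071070, -1.0606605, -1.0606605, -0.9899498)
q' = normalize(q + ½dt·q⊗(0,ω)) = (0.0141, -0.7278, 0.6854, -0.0198)
new position p' = (1.7320, 1.3720, -0.8800)
new velocity v' = (0.8560, 1.7813, 0.5613)

p' = (1.7320, 1.3720, -0.8800)
q' = (0.0141, -0.7278, 0.6854, -0.0198)
v' = (0.8560, 1.7813, 0.5613)
ω' = (1.2677, 0.2304, -1.4958)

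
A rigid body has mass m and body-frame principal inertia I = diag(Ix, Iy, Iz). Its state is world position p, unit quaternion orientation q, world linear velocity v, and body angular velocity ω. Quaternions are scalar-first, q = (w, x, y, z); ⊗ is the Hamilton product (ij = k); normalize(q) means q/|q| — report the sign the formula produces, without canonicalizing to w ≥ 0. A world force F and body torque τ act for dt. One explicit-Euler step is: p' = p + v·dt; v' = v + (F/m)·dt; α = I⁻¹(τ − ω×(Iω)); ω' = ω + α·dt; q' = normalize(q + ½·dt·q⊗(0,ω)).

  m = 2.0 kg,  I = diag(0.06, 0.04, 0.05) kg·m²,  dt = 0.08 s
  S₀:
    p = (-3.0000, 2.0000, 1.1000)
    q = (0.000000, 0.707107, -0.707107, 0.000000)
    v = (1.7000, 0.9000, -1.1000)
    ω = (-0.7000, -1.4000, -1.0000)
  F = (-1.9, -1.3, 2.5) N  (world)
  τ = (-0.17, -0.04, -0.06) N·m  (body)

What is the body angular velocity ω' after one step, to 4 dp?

ω' = (-0.9453, -1.4940, -1.0646)

angular accel α = (-3.0667, -1.1750, -0.8080)
new body rate ω' = (-0.9453, -1.4940, -1.0646)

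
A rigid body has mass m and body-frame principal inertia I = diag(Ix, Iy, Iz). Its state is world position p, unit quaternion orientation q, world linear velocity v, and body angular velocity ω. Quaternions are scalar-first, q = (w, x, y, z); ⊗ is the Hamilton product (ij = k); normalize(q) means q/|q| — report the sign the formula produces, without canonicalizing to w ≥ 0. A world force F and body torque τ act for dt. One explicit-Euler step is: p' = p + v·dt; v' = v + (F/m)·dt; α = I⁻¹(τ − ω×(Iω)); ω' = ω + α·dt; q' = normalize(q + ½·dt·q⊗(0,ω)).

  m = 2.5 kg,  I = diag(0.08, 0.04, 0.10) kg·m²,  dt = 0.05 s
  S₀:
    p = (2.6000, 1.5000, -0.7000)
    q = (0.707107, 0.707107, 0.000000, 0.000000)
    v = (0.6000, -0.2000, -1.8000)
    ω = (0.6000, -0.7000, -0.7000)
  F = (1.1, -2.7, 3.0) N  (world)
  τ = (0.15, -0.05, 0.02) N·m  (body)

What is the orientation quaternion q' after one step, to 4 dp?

q' = (0.6962, 0.7174, 0.0000, -0.0247)

Hamilton product q⊗(0,ω) = (-0.4242642, 0.4242642, 0.0000000, -0.9899498)
q + ½dt·q⊗(0,ω), renormalized = (0.6962, 0.7174, 0.0000, -0.0247)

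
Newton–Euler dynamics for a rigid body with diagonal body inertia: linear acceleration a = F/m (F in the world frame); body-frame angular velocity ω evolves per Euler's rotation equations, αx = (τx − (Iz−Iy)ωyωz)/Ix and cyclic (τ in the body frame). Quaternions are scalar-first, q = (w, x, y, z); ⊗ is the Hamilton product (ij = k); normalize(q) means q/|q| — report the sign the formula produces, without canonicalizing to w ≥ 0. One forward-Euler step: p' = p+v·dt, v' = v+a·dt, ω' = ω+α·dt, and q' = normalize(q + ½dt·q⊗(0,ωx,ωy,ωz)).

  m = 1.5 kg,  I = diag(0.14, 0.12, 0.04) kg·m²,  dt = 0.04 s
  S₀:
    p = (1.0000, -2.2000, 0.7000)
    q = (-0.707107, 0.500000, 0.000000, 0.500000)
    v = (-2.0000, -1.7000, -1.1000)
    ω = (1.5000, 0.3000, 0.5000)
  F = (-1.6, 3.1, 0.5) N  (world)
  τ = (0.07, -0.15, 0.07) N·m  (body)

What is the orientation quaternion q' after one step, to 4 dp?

2q̇ = q⊗(0,ω) = (-1.0000000, -1.2106605, 0.2878679, -0.2035535)
q' = normalize(q + ½dt·q⊗(0,ω)) = (-0.7267, 0.4755, 0.0058, 0.4957)

q' = (-0.7267, 0.4755, 0.0058, 0.4957)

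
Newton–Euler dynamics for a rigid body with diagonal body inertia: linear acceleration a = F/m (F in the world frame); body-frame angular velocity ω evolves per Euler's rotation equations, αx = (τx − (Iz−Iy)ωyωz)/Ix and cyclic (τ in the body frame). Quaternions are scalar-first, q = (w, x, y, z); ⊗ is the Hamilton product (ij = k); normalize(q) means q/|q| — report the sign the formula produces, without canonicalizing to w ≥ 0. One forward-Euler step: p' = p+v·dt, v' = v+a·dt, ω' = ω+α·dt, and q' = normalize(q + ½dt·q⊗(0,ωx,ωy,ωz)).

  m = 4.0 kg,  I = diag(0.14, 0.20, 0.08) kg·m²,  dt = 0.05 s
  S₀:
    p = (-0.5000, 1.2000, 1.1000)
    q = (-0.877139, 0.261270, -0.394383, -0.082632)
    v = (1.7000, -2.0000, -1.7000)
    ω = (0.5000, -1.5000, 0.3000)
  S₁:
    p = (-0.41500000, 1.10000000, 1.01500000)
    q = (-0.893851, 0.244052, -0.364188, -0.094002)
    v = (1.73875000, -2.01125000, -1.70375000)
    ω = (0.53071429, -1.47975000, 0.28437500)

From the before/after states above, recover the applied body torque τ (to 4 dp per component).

τ = (0.1400, 0.0900, -0.0700)

ω₁ − ω₀ = (0.03071429, 0.02025000, -0.01562500)
ω₀×(Iω₀) = (0.0540, 0.0090, -0.0450)
I·α + gyro = (0.1400, 0.0900, -0.0700)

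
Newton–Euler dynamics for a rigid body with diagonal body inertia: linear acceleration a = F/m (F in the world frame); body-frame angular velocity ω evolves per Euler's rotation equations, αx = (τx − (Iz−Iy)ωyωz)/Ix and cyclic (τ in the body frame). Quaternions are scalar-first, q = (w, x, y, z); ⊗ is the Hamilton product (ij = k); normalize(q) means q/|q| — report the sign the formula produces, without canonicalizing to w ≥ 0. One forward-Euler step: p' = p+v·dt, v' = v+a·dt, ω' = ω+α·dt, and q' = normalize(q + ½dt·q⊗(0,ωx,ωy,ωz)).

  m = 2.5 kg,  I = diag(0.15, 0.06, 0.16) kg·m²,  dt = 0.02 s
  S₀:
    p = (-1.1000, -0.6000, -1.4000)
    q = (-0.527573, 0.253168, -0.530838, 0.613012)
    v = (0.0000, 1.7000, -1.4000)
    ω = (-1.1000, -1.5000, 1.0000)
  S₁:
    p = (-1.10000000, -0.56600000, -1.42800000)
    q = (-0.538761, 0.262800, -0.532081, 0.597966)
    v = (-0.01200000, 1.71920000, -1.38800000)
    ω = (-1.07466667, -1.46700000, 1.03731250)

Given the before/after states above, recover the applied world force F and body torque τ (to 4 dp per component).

F = (-1.5000, 2.4000, 1.5000)
τ = (0.0400, 0.1100, 0.1500)

velocity change Δv = (-0.01200000, 0.01920000, 0.01200000)
m·(v₁−v₀)/dt = (-1.5000, 2.4000, 1.5000)
rate change Δω = (0.02533333, 0.03300000, 0.03731250)
I·α + gyro = (0.0400, 0.1100, 0.1500)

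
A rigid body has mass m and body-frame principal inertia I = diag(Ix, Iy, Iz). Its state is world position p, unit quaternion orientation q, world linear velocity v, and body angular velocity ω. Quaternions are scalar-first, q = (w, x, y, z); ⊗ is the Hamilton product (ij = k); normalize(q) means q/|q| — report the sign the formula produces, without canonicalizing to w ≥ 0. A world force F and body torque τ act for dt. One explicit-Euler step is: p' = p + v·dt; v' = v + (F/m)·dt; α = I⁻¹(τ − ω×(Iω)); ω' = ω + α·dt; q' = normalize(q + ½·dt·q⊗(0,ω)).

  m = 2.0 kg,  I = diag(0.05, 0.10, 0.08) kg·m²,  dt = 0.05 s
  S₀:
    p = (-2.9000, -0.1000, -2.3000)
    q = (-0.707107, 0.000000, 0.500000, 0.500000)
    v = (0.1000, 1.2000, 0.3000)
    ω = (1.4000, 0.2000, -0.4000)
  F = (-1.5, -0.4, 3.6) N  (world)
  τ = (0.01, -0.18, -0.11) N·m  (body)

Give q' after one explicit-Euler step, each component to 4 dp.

Hamilton product q⊗(0,ω) = (0.1000000, -1.2899498, 0.5585786, -0.4171572)
q + ½dt·q⊗(0,ω), renormalized = (-0.7041, -0.0322, 0.5136, 0.4892)

q' = (-0.7041, -0.0322, 0.5136, 0.4892)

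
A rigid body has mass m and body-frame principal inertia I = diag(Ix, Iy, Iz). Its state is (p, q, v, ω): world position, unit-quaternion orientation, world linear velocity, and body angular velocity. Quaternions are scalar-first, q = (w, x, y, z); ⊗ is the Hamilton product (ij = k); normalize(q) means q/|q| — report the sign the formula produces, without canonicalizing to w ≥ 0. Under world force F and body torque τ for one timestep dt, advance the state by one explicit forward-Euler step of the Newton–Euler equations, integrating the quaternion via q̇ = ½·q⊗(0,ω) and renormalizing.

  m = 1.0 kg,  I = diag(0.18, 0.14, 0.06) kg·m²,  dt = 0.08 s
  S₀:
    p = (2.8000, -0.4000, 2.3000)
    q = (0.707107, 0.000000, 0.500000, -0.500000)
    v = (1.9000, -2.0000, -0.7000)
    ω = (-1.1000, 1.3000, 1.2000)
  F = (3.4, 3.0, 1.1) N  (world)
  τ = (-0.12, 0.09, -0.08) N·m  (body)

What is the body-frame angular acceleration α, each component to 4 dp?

α = (0.0267, 1.7743, -2.2867)

ω×(Iω) gyroscopic = (-0.1248, -0.1584, 0.0572)
α = I⁻¹(τ − ω×Iω) = (0.0267, 1.7743, -2.2867)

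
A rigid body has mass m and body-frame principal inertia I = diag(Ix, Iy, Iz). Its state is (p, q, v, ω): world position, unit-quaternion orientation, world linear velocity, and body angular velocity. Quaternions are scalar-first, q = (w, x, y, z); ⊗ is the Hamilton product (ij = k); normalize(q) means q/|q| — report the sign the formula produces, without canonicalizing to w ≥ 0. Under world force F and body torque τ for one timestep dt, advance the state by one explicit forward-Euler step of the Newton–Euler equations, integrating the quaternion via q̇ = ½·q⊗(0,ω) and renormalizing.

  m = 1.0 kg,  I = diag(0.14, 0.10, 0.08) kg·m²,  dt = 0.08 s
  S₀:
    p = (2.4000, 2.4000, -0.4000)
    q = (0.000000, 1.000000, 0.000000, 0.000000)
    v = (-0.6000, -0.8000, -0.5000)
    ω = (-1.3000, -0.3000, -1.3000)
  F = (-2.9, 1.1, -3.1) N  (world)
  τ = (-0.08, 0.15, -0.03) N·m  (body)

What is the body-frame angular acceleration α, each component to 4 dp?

ω×(Iω) gyroscopic = (-0.0078, 0.1014, -0.0156)
angular accel α = (-0.5157, 0.4860, -0.1800)

α = (-0.5157, 0.4860, -0.1800)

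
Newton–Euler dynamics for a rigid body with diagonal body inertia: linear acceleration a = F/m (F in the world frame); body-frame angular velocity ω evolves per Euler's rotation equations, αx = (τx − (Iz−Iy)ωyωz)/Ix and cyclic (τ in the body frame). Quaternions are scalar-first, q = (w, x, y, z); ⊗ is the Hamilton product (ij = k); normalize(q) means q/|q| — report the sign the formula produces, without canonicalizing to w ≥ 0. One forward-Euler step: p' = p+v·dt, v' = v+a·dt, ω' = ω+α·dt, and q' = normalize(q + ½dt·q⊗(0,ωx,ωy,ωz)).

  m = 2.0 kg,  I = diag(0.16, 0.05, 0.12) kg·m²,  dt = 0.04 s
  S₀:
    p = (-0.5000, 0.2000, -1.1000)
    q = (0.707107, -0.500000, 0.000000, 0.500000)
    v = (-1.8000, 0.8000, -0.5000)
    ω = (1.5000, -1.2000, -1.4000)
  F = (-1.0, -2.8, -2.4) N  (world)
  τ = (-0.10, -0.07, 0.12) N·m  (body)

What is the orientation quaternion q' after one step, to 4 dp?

q' = (0.7353, -0.4663, -0.0160, 0.4916)

q⊗(0,ω) = (1.4500000, 1.6606605, -0.7985284, -0.3899498)
q + ½dt·q⊗(0,ω), renormalized = (0.7353, -0.4663, -0.0160, 0.4916)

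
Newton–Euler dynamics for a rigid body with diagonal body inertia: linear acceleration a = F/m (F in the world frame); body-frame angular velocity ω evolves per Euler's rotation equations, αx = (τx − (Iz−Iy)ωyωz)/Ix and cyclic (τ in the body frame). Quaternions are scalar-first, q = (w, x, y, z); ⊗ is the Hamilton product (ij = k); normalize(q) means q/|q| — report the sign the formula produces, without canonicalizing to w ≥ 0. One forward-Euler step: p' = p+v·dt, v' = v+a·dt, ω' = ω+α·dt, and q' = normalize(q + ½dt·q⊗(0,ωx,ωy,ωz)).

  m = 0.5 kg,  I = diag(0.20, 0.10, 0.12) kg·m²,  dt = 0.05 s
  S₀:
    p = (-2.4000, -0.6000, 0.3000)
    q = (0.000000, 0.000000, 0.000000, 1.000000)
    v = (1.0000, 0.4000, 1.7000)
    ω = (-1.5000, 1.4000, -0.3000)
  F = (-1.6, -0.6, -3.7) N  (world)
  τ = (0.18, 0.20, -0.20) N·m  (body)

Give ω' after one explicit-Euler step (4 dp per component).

angular accel α = (0.9420, 1.6400, -3.4167)
ω + α·dt = (-1.4529, 1.4820, -0.4708)

ω' = (-1.4529, 1.4820, -0.4708)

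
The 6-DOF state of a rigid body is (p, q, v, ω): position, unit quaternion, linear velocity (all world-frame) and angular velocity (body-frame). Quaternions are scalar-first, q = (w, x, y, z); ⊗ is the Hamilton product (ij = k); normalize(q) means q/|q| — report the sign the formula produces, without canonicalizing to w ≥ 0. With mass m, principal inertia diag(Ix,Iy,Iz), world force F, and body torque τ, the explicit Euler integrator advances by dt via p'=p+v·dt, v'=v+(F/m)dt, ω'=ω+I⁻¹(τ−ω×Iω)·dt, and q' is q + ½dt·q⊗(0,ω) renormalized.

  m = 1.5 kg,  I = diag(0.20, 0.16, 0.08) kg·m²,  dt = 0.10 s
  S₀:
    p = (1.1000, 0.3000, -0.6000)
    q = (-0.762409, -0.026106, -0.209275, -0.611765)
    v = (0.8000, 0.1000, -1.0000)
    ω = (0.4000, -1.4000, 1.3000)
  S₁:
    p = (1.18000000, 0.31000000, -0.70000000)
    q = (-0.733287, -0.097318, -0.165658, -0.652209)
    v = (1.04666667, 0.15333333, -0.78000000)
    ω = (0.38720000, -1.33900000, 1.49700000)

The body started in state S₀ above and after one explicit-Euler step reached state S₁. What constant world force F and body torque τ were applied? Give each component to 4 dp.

F = (3.7000, 0.8000, 3.3000)
τ = (0.1200, 0.1600, 0.1800)

Δω = ω₁−ω₀ = (-0.01280000, 0.06100000, 0.19700000)
I·α + gyro = (0.1200, 0.1600, 0.1800)
v₁ − v₀ = (0.24666667, 0.05333333, 0.22000000)
F = m·Δv/dt = (3.7000, 0.8000, 3.3000)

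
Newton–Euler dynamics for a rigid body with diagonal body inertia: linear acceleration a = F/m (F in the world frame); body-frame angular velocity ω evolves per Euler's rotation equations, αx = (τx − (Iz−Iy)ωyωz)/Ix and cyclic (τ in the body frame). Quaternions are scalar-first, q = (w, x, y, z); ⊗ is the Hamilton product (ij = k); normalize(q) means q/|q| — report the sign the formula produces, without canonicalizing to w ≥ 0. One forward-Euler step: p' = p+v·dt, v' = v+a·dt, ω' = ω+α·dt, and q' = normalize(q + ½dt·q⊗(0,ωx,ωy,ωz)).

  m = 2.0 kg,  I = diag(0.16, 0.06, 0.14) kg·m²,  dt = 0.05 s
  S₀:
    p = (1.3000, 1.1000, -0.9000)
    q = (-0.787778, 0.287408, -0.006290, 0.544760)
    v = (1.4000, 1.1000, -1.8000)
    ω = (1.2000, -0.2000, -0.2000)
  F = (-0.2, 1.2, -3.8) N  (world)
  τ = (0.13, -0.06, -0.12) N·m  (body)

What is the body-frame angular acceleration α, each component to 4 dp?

α = (0.7925, -0.9200, -1.0286)

ω×(Iω) gyroscopic = (0.0032, -0.0048, 0.0240)
(τ − ω×Iω)/I = (0.7925, -0.9200, -1.0286)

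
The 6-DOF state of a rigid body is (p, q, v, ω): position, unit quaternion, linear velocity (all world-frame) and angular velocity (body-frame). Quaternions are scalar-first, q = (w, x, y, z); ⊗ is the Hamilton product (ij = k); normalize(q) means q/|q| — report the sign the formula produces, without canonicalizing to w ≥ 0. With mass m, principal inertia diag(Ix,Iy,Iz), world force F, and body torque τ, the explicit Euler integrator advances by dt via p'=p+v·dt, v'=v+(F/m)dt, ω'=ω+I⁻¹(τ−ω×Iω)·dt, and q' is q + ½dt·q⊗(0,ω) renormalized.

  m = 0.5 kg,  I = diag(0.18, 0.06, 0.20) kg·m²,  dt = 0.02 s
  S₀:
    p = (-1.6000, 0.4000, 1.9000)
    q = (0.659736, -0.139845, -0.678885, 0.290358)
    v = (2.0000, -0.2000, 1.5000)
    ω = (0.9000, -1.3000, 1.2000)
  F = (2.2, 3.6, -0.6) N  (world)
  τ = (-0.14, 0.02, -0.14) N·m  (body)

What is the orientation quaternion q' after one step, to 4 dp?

q⊗(0,ω) = (-1.1051196, 0.1565658, -0.4285206, 1.5844782)
q' = normalize(q + ½dt·q⊗(0,ω)) = (0.6486, -0.1383, -0.6830, 0.3061)

q' = (0.6486, -0.1383, -0.6830, 0.3061)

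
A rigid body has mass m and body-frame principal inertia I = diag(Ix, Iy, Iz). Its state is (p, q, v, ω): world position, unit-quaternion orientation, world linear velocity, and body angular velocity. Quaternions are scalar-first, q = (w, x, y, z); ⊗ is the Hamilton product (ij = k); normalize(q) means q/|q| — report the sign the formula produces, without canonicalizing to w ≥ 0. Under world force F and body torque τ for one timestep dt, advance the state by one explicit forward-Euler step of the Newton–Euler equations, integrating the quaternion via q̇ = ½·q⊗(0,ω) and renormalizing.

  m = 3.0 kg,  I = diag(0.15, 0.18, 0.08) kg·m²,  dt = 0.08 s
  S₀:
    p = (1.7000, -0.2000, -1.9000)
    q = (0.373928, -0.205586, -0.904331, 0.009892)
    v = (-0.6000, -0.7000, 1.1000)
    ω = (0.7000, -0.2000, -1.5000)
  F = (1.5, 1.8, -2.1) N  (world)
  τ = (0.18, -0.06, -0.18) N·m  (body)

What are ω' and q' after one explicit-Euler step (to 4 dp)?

ω×(Iω) gyroscopic = (-0.0300, -0.0735, -0.0042)
angular accel α = (1.4000, 0.0750, -2.1975)
ω + α·dt = (0.8120, -0.1940, -1.6758)
2q̇ = q⊗(0,ω) = (-0.0221180, 1.6202245, -0.3762402, 0.1132569)
q' = normalize(q + ½dt·q⊗(0,ω)) = (0.3722, -0.1405, -0.9173, 0.0144)

ω' = (0.8120, -0.1940, -1.6758)
q' = (0.3722, -0.1405, -0.9173, 0.0144)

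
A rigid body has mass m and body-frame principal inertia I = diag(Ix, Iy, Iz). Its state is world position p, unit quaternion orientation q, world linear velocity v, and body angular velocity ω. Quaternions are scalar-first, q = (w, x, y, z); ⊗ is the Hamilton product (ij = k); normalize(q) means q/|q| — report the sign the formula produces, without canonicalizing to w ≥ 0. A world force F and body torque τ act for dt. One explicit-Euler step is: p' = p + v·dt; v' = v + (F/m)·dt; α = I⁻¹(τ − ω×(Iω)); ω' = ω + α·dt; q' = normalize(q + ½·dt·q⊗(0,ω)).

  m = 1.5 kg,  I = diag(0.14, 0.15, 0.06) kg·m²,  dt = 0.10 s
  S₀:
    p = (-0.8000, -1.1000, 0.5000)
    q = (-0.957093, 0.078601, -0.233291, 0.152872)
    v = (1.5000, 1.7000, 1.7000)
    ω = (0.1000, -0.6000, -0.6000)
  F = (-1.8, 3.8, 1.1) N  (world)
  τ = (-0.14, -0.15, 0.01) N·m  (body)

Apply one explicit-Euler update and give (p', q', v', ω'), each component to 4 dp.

p' = (-0.6500, -0.9300, 0.6700)
q' = (-0.9590, 0.0853, -0.2013, 0.1802)
v' = (1.3800, 1.9533, 1.7733)
ω' = (0.0231, -0.6968, -0.5823)

gyro term ω×Iω = (-0.0324, -0.0048, -0.0006)
α = I⁻¹(τ − ω×Iω) = (-0.7686, -0.9680, 0.1767)
ω' = ω + α·dt = (0.0231, -0.6968, -0.5823)
Hamilton product q⊗(0,ω) = (-0.0561115, 0.1359885, 0.6367036, 0.5504243)
updated quaternion q' = (-0.9590, 0.0853, -0.2013, 0.1802)
a = F/m = (-1.2000, 2.5333, 0.7333)
p' = p + v·dt = (-0.6500, -0.9300, 0.6700)
new velocity v' = (1.3800, 1.9533, 1.7733)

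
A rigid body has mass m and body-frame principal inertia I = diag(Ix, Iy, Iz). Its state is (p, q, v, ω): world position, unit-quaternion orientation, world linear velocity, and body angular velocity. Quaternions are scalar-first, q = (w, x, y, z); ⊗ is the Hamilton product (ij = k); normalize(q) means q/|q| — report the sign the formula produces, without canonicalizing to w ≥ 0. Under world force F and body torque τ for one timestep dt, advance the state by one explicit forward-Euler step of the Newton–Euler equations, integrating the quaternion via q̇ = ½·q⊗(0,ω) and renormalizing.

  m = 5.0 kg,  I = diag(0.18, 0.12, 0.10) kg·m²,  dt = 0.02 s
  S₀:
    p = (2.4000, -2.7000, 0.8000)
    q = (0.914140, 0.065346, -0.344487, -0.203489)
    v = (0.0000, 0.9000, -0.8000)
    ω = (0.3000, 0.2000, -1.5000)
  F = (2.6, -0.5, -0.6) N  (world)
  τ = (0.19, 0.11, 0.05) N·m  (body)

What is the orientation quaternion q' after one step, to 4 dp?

q' = (0.9115, 0.0737, -0.3422, -0.2160)

2q̇ = q⊗(0,ω) = (-0.2559399, 0.8316703, 0.2198003, -1.2547947)
updated quaternion q' = (0.9115, 0.0737, -0.3422, -0.2160)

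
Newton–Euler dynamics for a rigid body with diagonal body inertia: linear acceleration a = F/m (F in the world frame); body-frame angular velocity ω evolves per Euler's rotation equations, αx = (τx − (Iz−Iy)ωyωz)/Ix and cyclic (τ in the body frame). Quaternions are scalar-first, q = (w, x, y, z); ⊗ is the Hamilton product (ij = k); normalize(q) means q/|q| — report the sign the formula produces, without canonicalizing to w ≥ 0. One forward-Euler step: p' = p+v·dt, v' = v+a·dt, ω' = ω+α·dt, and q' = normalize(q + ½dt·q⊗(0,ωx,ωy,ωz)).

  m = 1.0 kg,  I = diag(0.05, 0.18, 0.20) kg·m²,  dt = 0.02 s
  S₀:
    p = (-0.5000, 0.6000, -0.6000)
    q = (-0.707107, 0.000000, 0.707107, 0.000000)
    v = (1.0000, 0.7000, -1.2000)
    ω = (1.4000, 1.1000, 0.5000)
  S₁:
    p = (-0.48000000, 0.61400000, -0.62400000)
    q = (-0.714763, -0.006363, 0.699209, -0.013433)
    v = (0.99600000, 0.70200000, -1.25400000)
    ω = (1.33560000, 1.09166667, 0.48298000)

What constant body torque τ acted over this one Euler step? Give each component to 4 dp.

rate change Δω = (-0.06440000, -0.00833333, -0.01702000)
I·α + gyro = (-0.1500, -0.1800, 0.0300)

τ = (-0.1500, -0.1800, 0.0300)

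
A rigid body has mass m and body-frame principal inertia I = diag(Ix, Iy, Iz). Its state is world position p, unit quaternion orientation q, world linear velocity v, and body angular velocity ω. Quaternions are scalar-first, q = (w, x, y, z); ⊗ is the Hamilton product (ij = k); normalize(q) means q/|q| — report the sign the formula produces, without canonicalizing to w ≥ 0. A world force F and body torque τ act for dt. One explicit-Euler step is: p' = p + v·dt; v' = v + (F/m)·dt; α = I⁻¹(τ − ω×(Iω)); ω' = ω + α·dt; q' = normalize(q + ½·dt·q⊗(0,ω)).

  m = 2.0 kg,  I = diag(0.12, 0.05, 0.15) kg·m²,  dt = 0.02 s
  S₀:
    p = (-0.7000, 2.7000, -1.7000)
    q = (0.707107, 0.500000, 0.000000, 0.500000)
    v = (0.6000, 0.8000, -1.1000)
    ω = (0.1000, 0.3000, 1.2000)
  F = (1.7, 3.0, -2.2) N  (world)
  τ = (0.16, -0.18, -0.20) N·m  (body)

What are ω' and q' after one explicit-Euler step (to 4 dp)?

ω' = (0.1207, 0.2294, 1.1736)
q' = (0.7006, 0.4992, -0.0034, 0.5099)

gyro term ω×Iω = (0.0360, -0.0036, -0.0021)
angular accel α = (1.0333, -3.5280, -1.3193)
new body rate ω' = (0.1207, 0.2294, 1.1736)
q⊗(0,ω) = (-0.6500000, -0.0792893, -0.3378679, 0.9985284)
q' = normalize(q + ½dt·q⊗(0,ω)) = (0.7006, 0.4992, -0.0034, 0.5099)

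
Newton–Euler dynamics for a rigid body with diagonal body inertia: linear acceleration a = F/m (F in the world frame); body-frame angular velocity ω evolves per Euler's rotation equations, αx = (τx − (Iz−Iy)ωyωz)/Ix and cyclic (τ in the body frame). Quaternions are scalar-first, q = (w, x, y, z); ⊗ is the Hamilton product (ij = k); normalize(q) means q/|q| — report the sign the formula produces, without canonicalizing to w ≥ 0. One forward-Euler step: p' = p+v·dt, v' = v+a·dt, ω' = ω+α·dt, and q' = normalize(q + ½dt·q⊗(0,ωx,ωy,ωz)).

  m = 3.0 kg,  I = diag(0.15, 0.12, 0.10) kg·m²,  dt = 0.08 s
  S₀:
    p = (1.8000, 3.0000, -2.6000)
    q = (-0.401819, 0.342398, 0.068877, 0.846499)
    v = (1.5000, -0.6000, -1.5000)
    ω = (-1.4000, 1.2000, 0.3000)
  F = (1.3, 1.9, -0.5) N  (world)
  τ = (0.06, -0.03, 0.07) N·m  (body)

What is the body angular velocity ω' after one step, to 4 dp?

(τ − ω×Iω)/I = (0.4480, -0.0750, 0.1960)
ω + α·dt = (-1.3642, 1.1940, 0.3157)

ω' = (-1.3642, 1.1940, 0.3157)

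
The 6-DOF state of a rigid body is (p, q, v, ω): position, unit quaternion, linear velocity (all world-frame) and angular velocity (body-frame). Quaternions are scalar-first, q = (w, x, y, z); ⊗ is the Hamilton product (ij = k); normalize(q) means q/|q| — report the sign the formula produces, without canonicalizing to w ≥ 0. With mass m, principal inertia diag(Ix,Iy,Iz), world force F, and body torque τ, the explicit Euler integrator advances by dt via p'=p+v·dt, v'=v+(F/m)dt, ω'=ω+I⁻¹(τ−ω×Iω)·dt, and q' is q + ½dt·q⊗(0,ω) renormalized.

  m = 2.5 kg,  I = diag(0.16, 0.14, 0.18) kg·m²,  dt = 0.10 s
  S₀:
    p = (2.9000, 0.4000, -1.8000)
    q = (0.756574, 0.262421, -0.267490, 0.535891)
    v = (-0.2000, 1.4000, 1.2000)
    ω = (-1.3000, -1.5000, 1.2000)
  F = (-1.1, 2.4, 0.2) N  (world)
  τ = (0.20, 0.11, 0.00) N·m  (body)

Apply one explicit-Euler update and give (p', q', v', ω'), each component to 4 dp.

a = (-0.4400, 0.9600, 0.0800)
p' = p + v·dt = (2.8800, 0.5400, -1.6800)
new velocity v' = (-0.2440, 1.4960, 1.2080)
precession coupling ω×(Iω) = (-0.0720, 0.0312, -0.0390)
angular accel α = (1.7000, 0.5629, 0.2167)
ω + α·dt = (-1.1300, -1.4437, 1.2217)
2q̇ = q⊗(0,ω) = (-0.7031569, -0.5006977, -2.1464245, 0.1665203)
q + ½dt·q⊗(0,ω), renormalized = (0.7166, 0.2358, -0.3723, 0.5406)

p' = (2.8800, 0.5400, -1.6800)
q' = (0.7166, 0.2358, -0.3723, 0.5406)
v' = (-0.2440, 1.4960, 1.2080)
ω' = (-1.1300, -1.4437, 1.2217)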